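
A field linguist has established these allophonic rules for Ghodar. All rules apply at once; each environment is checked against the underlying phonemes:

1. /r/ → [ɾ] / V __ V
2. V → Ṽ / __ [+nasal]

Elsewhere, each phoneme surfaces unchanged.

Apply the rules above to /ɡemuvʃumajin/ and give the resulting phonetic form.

/e/ meets the environment for rule 2 (before a nasal consonant) → [ẽ].
/u/ (between /m/ and /v/): rule 2 targets it, but not before a nasal consonant → unchanged [u].
/u/ meets the environment for rule 2 (before a nasal consonant) → [ũ].
/a/ (between /m/ and /j/) is in the target of rule 2 but the environment (before a nasal consonant) is not met → [a].
/i/ meets the environment for rule 2 (before a nasal consonant) → [ĩ].

[ɡẽmuvʃũmajĩn]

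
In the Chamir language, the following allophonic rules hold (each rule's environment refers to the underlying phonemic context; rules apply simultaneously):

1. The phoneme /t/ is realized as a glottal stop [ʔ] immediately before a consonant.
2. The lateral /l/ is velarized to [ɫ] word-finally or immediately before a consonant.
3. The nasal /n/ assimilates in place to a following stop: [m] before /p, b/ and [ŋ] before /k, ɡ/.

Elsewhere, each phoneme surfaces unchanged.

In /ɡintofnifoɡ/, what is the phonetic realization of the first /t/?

[t]

/t/ — between /n/ and /o/; rule 1 does not apply here → [t].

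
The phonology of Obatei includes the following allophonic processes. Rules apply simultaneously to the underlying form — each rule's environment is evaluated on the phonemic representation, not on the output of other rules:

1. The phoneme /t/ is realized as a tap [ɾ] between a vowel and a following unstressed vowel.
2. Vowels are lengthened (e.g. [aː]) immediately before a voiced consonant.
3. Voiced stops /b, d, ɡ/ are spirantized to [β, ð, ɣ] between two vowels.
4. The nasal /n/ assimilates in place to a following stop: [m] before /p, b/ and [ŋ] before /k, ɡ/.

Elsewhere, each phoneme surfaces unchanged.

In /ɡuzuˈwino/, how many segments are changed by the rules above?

3

Segments that undergo a rule: /u/ → [uː] (rule 2); /u/ → [uː] (rule 2); /i/ → [iː] (rule 2).
All other segments surface unchanged.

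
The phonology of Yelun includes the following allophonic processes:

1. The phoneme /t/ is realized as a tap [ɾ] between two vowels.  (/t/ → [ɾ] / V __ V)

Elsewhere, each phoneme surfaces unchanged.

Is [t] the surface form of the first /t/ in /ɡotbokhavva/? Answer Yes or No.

/t/ (between /o/ and /b/): rule 1 targets it, but not between two vowels → unchanged [t].
The actual realization is [t], which matches [t].

Yes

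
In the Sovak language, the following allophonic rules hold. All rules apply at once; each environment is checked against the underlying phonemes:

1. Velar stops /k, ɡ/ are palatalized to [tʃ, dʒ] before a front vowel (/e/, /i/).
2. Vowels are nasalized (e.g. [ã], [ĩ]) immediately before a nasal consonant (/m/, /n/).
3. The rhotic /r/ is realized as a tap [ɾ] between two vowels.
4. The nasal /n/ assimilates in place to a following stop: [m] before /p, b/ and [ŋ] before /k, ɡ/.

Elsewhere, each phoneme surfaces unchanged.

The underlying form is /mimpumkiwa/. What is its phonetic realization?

/m/ (word-initial): no rule targets it → [m].
/i/ — between /m/ and /m/, before a nasal consonant — surfaces as [ĩ] (rule 2).
/m/ stays [m].
/p/ — not in any rule's target class → [p].
/u/ — between /p/ and /m/, before a nasal consonant — surfaces as [ũ] (rule 2).
/m/ — not in any rule's target class → [m].
Rule 1 applies to /k/ (between /m/ and /i/: before a front vowel) → [tʃ].
/i/ (between /k/ and /w/) fails the environment for rule 2, so it stays [i].
/w/ — not in any rule's target class → [w].
/a/ — word-final; rule 2 does not apply here → [a].

[mĩmpũmtʃiwa]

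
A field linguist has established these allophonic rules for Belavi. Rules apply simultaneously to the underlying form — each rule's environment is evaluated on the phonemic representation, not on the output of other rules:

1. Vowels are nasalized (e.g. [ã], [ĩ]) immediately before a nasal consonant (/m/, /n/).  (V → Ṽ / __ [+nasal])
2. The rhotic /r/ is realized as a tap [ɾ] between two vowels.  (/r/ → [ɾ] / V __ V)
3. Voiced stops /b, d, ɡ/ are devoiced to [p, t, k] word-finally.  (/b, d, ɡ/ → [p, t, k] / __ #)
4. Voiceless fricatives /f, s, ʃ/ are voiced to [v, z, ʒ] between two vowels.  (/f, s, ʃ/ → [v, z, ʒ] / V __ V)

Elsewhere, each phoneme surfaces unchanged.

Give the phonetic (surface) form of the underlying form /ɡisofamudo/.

/ɡ/ — word-initial; rule 3 does not apply here → [ɡ].
/i/ (between /ɡ/ and /s/): rule 1 targets it, but not before a nasal consonant → unchanged [i].
/s/ (between /i/ and /o/) occurs between two vowels → [z] by rule 4.
/o/ (between /s/ and /f/) fails the environment for rule 1, so it stays [o].
/f/ (between /o/ and /a/): between two vowels, so rule 4 applies → [v].
/a/ (between /f/ and /m/) occurs before a nasal consonant → [ã] by rule 1.
/m/ stays [m].
/u/ (between /m/ and /d/): rule 1 targets it, but not before a nasal consonant → unchanged [u].
/d/ (between /u/ and /o/): rule 3 targets it, but not word-finally → unchanged [d].
/o/ (word-final): rule 1 targets it, but not before a nasal consonant → unchanged [o].

[ɡizovãmudo]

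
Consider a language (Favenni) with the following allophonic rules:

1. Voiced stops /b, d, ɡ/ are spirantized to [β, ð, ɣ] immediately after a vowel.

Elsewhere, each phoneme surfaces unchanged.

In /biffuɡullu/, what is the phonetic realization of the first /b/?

/b/ (word-initial) is in the target of rule 1 but the environment (immediately after a vowel) is not met → [b].

[b]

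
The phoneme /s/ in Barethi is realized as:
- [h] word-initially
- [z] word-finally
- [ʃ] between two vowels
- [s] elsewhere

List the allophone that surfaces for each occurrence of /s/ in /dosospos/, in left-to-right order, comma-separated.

[ʃ], [s], [z]

Occurrence 1 (position 3): between two vowels → [ʃ].
Occurrence 2 (position 5): no conditioning environment matches → elsewhere allophone [s].
Occurrence 3 (position 8): word-finally → [z].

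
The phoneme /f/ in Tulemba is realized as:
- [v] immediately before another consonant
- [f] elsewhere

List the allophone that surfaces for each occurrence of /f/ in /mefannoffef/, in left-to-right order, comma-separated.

[f], [v], [f], [f]

Occurrence 1 (position 3): no conditioning environment matches → elsewhere allophone [f].
Occurrence 2 (position 8): immediately before another consonant → [v].
Occurrence 3 (position 9): no conditioning environment matches → elsewhere allophone [f].
Occurrence 4 (position 11): no conditioning environment matches → elsewhere allophone [f].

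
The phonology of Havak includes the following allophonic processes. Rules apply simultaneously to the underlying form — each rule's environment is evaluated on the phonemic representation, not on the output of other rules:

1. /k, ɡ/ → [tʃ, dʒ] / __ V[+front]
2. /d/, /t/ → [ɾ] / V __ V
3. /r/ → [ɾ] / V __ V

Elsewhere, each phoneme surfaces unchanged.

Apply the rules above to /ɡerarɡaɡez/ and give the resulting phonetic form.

[dʒeɾarɡadʒez]

/ɡ/ meets the environment for rule 1 (before a front vowel) → [dʒ].
/e/ (between /ɡ/ and /r/) is unaffected → [e].
/r/ (between /e/ and /a/): between two vowels, so rule 3 applies → [ɾ].
/a/ (between /r/ and /r/) is unaffected → [a].
/r/ (between /a/ and /ɡ/) fails the environment for rule 3, so it stays [r].
/ɡ/ — between /r/ and /a/; rule 1 does not apply here → [ɡ].
/a/ (between /ɡ/ and /ɡ/): no rule targets it → [a].
/ɡ/ — between /a/ and /e/, before a front vowel — surfaces as [dʒ] (rule 1).
/e/ stays [e].
/z/ stays [z].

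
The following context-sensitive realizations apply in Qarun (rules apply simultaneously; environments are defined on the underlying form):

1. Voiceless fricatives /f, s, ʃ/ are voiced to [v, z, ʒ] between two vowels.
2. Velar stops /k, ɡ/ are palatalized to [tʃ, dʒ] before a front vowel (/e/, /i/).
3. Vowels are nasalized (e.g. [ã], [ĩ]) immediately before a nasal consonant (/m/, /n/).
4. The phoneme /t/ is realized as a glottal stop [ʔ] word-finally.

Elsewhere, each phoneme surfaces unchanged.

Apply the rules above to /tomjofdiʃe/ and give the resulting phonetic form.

[tõmjofdiʒe]

/t/ — word-initial; rule 4 does not apply here → [t].
Rule 3 applies to /o/ (between /t/ and /m/: before a nasal consonant) → [õ].
/m/ — not in any rule's target class → [m].
/j/ stays [j].
/o/ (between /j/ and /f/) is in the target of rule 3 but the environment (before a nasal consonant) is not met → [o].
/f/ (between /o/ and /d/) is in the target of rule 1 but the environment (between two vowels) is not met → [f].
/d/ (between /f/ and /i/) is unaffected → [d].
/i/ (between /d/ and /ʃ/) is in the target of rule 3 but the environment (before a nasal consonant) is not met → [i].
Rule 1 applies to /ʃ/ (between /i/ and /e/: between two vowels) → [ʒ].
/e/ (word-final): rule 3 targets it, but not before a nasal consonant → unchanged [e].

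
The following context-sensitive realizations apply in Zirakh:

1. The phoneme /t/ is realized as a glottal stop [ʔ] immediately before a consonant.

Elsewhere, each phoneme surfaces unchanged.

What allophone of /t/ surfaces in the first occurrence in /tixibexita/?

/t/ (word-initial) is in the target of rule 1 but the environment (immediately before a consonant) is not met → [t].

[t]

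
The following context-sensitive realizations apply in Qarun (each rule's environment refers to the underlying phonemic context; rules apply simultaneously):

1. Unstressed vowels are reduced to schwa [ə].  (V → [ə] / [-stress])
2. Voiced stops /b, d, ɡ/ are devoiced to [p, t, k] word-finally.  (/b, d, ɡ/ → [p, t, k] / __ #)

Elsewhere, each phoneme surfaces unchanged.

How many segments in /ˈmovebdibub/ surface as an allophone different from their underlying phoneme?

Segments that undergo a rule: /e/ → [ə] (rule 1); /i/ → [ə] (rule 1); /u/ → [ə] (rule 1); /b/ → [p] (rule 2).
All other segments surface unchanged.

4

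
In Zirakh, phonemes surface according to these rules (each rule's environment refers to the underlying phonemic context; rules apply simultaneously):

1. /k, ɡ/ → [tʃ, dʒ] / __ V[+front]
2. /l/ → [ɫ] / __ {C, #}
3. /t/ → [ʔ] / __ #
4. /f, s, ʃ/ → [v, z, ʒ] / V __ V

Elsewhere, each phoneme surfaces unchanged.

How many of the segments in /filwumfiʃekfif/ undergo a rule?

2

Segments that undergo a rule: /l/ → [ɫ] (rule 2); /ʃ/ → [ʒ] (rule 4).
All other segments surface unchanged.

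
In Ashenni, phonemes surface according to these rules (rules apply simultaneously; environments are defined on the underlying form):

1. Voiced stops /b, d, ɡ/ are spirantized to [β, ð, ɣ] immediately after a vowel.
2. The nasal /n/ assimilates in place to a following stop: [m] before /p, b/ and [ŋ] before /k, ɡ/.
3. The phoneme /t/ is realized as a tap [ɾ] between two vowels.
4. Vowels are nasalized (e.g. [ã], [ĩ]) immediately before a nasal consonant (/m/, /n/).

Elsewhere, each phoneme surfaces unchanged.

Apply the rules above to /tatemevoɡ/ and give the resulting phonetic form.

[taɾẽmevoɣ]

/t/ — word-initial; rule 3 does not apply here → [t].
/a/ (between /t/ and /t/): rule 4 targets it, but not before a nasal consonant → unchanged [a].
/t/ meets the environment for rule 3 (between two vowels) → [ɾ].
/e/ — between /t/ and /m/, before a nasal consonant — surfaces as [ẽ] (rule 4).
/m/ (between /e/ and /e/): no rule targets it → [m].
/e/ (between /m/ and /v/): rule 4 targets it, but not before a nasal consonant → unchanged [e].
/v/ (between /e/ and /o/) is unaffected → [v].
/o/ (between /v/ and /ɡ/): rule 4 targets it, but not before a nasal consonant → unchanged [o].
Rule 1 applies to /ɡ/ (word-final: immediately after a vowel) → [ɣ].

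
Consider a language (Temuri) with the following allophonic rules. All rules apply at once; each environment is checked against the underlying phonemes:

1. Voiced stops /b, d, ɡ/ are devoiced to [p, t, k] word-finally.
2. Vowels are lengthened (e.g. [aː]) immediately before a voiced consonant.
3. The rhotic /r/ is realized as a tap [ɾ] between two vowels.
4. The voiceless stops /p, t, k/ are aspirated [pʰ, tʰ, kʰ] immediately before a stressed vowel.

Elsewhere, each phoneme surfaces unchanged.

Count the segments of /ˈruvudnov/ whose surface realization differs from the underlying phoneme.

3

Segments that undergo a rule: /u/ → [uː] (rule 2); /u/ → [uː] (rule 2); /o/ → [oː] (rule 2).
All other segments surface unchanged.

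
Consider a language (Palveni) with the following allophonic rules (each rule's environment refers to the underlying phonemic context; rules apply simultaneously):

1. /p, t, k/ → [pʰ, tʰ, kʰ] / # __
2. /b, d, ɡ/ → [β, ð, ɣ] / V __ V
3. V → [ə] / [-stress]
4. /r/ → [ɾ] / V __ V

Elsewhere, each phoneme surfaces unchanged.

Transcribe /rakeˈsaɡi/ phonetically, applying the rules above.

[rəkəˈsaɣə]

/r/ — word-initial; rule 4 does not apply here → [r].
Rule 3 applies to /a/ (between /r/ and /k/: in an unstressed syllable) → [ə].
/k/ — between /a/ and /e/; rule 1 does not apply here → [k].
/e/ (between /k/ and /s/): in an unstressed syllable, so rule 3 applies → [ə].
/s/ (between /e/ and /a/) is unaffected → [s].
/a/ (between /s/ and /ɡ/) is in the target of rule 3 but the environment (in an unstressed syllable) is not met → [a].
/ɡ/ — between /a/ and /i/, between two vowels — surfaces as [ɣ] (rule 2).
/i/ (word-final) occurs in an unstressed syllable → [ə] by rule 3.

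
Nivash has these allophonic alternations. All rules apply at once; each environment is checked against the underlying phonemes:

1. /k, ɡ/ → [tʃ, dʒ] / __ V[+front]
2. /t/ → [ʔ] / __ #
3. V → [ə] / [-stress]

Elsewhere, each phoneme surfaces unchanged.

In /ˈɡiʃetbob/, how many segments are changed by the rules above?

3

Segments that undergo a rule: /ɡ/ → [dʒ] (rule 1); /e/ → [ə] (rule 3); /o/ → [ə] (rule 3).
All other segments surface unchanged.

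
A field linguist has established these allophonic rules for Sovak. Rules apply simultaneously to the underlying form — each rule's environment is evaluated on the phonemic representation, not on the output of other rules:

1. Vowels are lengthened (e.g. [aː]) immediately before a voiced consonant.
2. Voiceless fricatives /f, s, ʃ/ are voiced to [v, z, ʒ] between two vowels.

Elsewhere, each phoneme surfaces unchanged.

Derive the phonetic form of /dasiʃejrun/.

/d/ — not in any rule's target class → [d].
/a/ (between /d/ and /s/) fails the environment for rule 1, so it stays [a].
/s/ — between /a/ and /i/, between two vowels — surfaces as [z] (rule 2).
/i/ (between /s/ and /ʃ/): rule 1 targets it, but not before a voiced consonant → unchanged [i].
Rule 2 applies to /ʃ/ (between /i/ and /e/: between two vowels) → [ʒ].
/e/ (between /ʃ/ and /j/) occurs before a voiced consonant → [eː] by rule 1.
/j/ stays [j].
/r/ stays [r].
/u/ (between /r/ and /n/) occurs before a voiced consonant → [uː] by rule 1.
/n/ — not in any rule's target class → [n].

[daziʒeːjruːn]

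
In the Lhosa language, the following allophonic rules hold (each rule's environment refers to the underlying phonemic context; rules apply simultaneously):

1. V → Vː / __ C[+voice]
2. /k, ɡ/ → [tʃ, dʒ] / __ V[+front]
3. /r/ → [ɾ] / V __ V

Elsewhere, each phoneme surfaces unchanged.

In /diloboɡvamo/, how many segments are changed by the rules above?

Segments that undergo a rule: /i/ → [iː] (rule 1); /o/ → [oː] (rule 1); /o/ → [oː] (rule 1); /a/ → [aː] (rule 1).
All other segments surface unchanged.

4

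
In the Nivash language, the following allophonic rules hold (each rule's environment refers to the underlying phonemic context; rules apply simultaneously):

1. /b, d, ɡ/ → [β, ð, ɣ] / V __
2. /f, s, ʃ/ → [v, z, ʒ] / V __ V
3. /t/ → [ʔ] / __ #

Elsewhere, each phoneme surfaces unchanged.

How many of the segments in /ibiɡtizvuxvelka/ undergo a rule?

2

Segments that undergo a rule: /b/ → [β] (rule 1); /ɡ/ → [ɣ] (rule 1).
All other segments surface unchanged.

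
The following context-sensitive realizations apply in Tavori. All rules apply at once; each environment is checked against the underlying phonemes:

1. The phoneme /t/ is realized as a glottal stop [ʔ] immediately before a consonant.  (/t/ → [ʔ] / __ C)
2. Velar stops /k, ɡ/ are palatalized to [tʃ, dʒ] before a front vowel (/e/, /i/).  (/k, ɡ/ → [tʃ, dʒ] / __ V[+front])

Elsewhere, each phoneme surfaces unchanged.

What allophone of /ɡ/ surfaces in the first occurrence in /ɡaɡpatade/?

[ɡ]

/ɡ/ — word-initial; rule 2 does not apply here → [ɡ].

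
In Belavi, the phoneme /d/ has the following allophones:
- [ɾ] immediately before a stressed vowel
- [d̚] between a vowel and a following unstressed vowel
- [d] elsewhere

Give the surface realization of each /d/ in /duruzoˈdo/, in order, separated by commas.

[d], [ɾ]

Occurrence 1 (position 1): no conditioning environment matches → elsewhere allophone [d].
Occurrence 2 (position 7): immediately before a stressed vowel → [ɾ].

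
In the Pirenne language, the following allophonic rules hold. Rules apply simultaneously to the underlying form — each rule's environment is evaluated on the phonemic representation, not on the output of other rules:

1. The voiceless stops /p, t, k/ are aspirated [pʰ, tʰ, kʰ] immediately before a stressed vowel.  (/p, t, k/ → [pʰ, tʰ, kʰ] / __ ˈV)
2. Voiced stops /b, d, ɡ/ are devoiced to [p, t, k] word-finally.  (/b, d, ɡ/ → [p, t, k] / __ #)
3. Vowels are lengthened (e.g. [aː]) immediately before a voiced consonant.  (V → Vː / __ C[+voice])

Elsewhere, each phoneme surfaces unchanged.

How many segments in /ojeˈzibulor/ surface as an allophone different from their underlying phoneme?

Segments that undergo a rule: /o/ → [oː] (rule 3); /e/ → [eː] (rule 3); /i/ → [iː] (rule 3); /u/ → [uː] (rule 3); /o/ → [oː] (rule 3).
All other segments surface unchanged.

5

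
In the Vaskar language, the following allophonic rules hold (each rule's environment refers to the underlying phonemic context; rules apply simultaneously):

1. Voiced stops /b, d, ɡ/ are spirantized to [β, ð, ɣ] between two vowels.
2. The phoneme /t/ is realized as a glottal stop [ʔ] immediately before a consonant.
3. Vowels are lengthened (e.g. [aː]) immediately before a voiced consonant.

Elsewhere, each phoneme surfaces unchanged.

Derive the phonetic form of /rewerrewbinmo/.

/r/ stays [r].
/e/ — between /r/ and /w/, before a voiced consonant — surfaces as [eː] (rule 3).
/w/ (between /e/ and /e/) is unaffected → [w].
Rule 3 applies to /e/ (between /w/ and /r/: before a voiced consonant) → [eː].
/r/ — not in any rule's target class → [r].
/r/ (between /r/ and /e/): no rule targets it → [r].
/e/ (between /r/ and /w/) occurs before a voiced consonant → [eː] by rule 3.
/w/ (between /e/ and /b/) is unaffected → [w].
/b/ (between /w/ and /i/) fails the environment for rule 1, so it stays [b].
/i/ (between /b/ and /n/): before a voiced consonant, so rule 3 applies → [iː].
/n/ stays [n].
/m/ (between /n/ and /o/) is unaffected → [m].
/o/ (word-final) is in the target of rule 3 but the environment (before a voiced consonant) is not met → [o].

[reːweːrreːwbiːnmo]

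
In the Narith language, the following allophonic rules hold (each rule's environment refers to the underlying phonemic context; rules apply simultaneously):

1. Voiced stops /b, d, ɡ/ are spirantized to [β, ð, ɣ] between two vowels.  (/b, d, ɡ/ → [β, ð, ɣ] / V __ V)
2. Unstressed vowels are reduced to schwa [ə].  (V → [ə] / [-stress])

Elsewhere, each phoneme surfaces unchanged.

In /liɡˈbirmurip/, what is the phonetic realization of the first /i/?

[ə]

/i/ — between /l/ and /ɡ/, in an unstressed syllable — surfaces as [ə] (rule 2).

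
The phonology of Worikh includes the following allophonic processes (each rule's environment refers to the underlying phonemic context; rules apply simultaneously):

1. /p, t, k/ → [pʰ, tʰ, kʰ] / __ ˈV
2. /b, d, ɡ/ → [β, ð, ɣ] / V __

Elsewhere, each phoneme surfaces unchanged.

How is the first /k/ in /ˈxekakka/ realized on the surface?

/k/ (between /e/ and /a/) is in the target of rule 1 but the environment (immediately before a stressed vowel) is not met → [k].

[k]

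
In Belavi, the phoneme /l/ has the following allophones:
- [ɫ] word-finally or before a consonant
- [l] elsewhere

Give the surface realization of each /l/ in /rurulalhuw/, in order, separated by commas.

Occurrence 1 (position 5): no conditioning environment matches → elsewhere allophone [l].
Occurrence 2 (position 7): word-finally or before a consonant → [ɫ].

[l], [ɫ]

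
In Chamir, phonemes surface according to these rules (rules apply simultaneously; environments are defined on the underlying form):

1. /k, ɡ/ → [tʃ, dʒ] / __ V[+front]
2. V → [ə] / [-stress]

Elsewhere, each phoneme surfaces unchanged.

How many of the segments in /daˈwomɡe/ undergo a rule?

Segments that undergo a rule: /a/ → [ə] (rule 2); /ɡ/ → [dʒ] (rule 1); /e/ → [ə] (rule 2).
All other segments surface unchanged.

3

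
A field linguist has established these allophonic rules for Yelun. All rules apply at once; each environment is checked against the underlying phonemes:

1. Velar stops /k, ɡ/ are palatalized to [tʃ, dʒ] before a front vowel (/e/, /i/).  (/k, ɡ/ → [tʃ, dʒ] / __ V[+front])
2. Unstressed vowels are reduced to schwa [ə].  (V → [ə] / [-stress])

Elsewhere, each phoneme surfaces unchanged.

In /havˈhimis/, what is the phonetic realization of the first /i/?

/i/ (between /h/ and /m/) fails the environment for rule 2, so it stays [i].

[i]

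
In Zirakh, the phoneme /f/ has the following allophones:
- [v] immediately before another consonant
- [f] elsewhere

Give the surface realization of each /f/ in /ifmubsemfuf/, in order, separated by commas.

Occurrence 1 (position 2): immediately before another consonant → [v].
Occurrence 2 (position 9): no conditioning environment matches → elsewhere allophone [f].
Occurrence 3 (position 11): no conditioning environment matches → elsewhere allophone [f].

[v], [f], [f]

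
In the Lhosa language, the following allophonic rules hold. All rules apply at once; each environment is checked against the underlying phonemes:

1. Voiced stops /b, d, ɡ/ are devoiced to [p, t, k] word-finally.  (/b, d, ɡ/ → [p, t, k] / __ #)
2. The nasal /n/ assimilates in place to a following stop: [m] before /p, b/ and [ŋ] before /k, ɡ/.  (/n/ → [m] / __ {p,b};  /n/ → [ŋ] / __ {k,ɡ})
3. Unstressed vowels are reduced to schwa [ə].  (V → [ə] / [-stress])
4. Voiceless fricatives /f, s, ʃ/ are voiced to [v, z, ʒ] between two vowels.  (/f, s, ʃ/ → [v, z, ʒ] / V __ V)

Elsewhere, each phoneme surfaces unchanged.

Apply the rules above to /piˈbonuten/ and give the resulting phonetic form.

/p/ stays [p].
/i/ (between /p/ and /b/): in an unstressed syllable, so rule 3 applies → [ə].
/b/ (between /i/ and /o/) fails the environment for rule 1, so it stays [b].
/o/ (between /b/ and /n/) is in the target of rule 3 but the environment (in an unstressed syllable) is not met → [o].
/n/ (between /o/ and /u/) fails the environment for rule 2, so it stays [n].
Rule 3 applies to /u/ (between /n/ and /t/: in an unstressed syllable) → [ə].
/t/ (between /u/ and /e/) is unaffected → [t].
Rule 3 applies to /e/ (between /t/ and /n/: in an unstressed syllable) → [ə].
/n/ — word-final; rule 2 does not apply here → [n].

[pəˈbonətən]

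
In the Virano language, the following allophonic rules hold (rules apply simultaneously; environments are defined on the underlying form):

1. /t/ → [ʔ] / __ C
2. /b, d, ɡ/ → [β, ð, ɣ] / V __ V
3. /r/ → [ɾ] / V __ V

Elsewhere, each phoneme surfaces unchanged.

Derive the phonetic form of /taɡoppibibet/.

[taɣoppiβiβet]

/t/ — word-initial; rule 1 does not apply here → [t].
/a/ — not in any rule's target class → [a].
/ɡ/ meets the environment for rule 2 (between two vowels) → [ɣ].
/o/ stays [o].
/p/ — not in any rule's target class → [p].
/p/ stays [p].
/i/ — not in any rule's target class → [i].
/b/ meets the environment for rule 2 (between two vowels) → [β].
/i/ (between /b/ and /b/): no rule targets it → [i].
/b/ — between /i/ and /e/, between two vowels — surfaces as [β] (rule 2).
/e/ — not in any rule's target class → [e].
/t/ (word-final) is in the target of rule 1 but the environment (immediately before a consonant) is not met → [t].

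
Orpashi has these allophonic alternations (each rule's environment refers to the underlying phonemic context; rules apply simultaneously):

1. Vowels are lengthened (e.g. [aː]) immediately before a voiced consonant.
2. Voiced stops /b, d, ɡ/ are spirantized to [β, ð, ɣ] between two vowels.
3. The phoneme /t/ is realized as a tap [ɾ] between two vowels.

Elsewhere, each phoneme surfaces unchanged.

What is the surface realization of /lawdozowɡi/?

/l/ — not in any rule's target class → [l].
/a/ (between /l/ and /w/) occurs before a voiced consonant → [aː] by rule 1.
/w/ stays [w].
/d/ (between /w/ and /o/) is in the target of rule 2 but the environment (between two vowels) is not met → [d].
/o/ — between /d/ and /z/, before a voiced consonant — surfaces as [oː] (rule 1).
/z/ (between /o/ and /o/) is unaffected → [z].
/o/ meets the environment for rule 1 (before a voiced consonant) → [oː].
/w/ — not in any rule's target class → [w].
/ɡ/ (between /w/ and /i/): rule 2 targets it, but not between two vowels → unchanged [ɡ].
/i/ (word-final): rule 1 targets it, but not before a voiced consonant → unchanged [i].

[laːwdoːzoːwɡi]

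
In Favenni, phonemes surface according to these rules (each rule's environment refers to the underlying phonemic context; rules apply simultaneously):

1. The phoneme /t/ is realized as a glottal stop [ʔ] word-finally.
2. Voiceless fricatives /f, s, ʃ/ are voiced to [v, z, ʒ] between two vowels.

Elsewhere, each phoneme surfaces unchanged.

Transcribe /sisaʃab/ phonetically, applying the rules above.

/s/ — word-initial; rule 2 does not apply here → [s].
/i/ (between /s/ and /s/) is unaffected → [i].
/s/ (between /i/ and /a/) occurs between two vowels → [z] by rule 2.
/a/ stays [a].
/ʃ/ meets the environment for rule 2 (between two vowels) → [ʒ].
/a/ — not in any rule's target class → [a].
/b/ — not in any rule's target class → [b].

[sizaʒab]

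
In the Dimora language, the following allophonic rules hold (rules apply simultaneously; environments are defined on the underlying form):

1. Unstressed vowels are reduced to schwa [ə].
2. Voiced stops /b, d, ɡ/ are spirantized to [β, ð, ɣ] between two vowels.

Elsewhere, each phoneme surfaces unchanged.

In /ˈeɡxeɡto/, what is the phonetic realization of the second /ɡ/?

[ɡ]

/ɡ/ (between /e/ and /t/) fails the environment for rule 2, so it stays [ɡ].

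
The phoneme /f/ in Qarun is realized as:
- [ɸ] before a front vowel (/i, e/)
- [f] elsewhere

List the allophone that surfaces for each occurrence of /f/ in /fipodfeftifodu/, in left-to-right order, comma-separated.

[ɸ], [ɸ], [f], [f]

Occurrence 1 (position 1): before a front vowel (/i, e/) → [ɸ].
Occurrence 2 (position 6): before a front vowel (/i, e/) → [ɸ].
Occurrence 3 (position 8): no conditioning environment matches → elsewhere allophone [f].
Occurrence 4 (position 11): no conditioning environment matches → elsewhere allophone [f].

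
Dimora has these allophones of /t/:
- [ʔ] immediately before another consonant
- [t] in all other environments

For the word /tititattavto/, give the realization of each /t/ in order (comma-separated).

[t], [t], [t], [ʔ], [t], [t]

Occurrence 1 (position 1): no conditioning environment matches → elsewhere allophone [t].
Occurrence 2 (position 3): no conditioning environment matches → elsewhere allophone [t].
Occurrence 3 (position 5): no conditioning environment matches → elsewhere allophone [t].
Occurrence 4 (position 7): immediately before another consonant → [ʔ].
Occurrence 5 (position 8): no conditioning environment matches → elsewhere allophone [t].
Occurrence 6 (position 11): no conditioning environment matches → elsewhere allophone [t].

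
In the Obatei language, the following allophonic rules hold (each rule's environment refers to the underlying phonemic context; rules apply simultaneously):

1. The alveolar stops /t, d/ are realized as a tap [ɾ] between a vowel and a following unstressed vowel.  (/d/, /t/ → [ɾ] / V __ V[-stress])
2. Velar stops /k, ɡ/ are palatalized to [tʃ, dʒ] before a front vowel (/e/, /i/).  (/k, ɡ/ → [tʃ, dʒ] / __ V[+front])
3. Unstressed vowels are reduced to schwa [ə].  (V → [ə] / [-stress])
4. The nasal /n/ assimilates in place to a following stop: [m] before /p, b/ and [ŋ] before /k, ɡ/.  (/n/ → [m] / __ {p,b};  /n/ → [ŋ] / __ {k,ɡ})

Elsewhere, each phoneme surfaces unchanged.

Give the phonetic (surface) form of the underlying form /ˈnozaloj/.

/n/ (word-initial): rule 4 targets it, but not before a labial or velar stop → unchanged [n].
/o/ (between /n/ and /z/): rule 3 targets it, but not in an unstressed syllable → unchanged [o].
/z/ (between /o/ and /a/) is unaffected → [z].
/a/ (between /z/ and /l/): in an unstressed syllable, so rule 3 applies → [ə].
/l/ — not in any rule's target class → [l].
Rule 3 applies to /o/ (between /l/ and /j/: in an unstressed syllable) → [ə].
/j/ — not in any rule's target class → [j].

[ˈnozələj]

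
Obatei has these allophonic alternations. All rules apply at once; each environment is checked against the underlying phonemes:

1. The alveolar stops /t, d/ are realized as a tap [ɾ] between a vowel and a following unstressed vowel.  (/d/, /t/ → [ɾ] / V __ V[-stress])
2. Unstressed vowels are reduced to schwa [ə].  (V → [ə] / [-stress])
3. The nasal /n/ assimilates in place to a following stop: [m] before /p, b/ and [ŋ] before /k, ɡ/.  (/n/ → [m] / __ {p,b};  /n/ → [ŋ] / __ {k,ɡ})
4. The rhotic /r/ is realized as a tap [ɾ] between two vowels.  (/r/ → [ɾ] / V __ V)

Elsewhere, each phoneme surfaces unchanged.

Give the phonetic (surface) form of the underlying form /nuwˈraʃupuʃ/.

[nəwˈraʃəpəʃ]

/n/ (word-initial): rule 3 targets it, but not before a labial or velar stop → unchanged [n].
/u/ (between /n/ and /w/) occurs in an unstressed syllable → [ə] by rule 2.
/w/ (between /u/ and /r/): no rule targets it → [w].
/r/ (between /w/ and /a/) fails the environment for rule 4, so it stays [r].
/a/ (between /r/ and /ʃ/) is in the target of rule 2 but the environment (in an unstressed syllable) is not met → [a].
/ʃ/ (between /a/ and /u/) is unaffected → [ʃ].
/u/ meets the environment for rule 2 (in an unstressed syllable) → [ə].
/p/ — not in any rule's target class → [p].
/u/ (between /p/ and /ʃ/) occurs in an unstressed syllable → [ə] by rule 2.
/ʃ/ — not in any rule's target class → [ʃ].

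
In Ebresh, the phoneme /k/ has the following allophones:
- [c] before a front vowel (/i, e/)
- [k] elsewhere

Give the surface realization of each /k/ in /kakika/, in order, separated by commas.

[k], [c], [k]

Occurrence 1 (position 1): no conditioning environment matches → elsewhere allophone [k].
Occurrence 2 (position 3): before a front vowel → [c].
Occurrence 3 (position 5): no conditioning environment matches → elsewhere allophone [k].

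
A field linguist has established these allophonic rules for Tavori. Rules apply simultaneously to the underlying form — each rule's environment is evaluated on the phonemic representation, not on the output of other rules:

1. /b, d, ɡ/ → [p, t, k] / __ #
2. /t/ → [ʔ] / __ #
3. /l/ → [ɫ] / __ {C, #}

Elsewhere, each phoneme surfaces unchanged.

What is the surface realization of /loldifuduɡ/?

/l/ — word-initial; rule 3 does not apply here → [l].
/o/ (between /l/ and /l/): no rule targets it → [o].
/l/ — between /o/ and /d/, word-finally or immediately before a consonant — surfaces as [ɫ] (rule 3).
/d/ (between /l/ and /i/): rule 1 targets it, but not word-finally → unchanged [d].
/i/ stays [i].
/f/ stays [f].
/u/ — not in any rule's target class → [u].
/d/ — between /u/ and /u/; rule 1 does not apply here → [d].
/u/ (between /d/ and /ɡ/) is unaffected → [u].
/ɡ/ (word-final) occurs word-finally → [k] by rule 1.

[loɫdifuduk]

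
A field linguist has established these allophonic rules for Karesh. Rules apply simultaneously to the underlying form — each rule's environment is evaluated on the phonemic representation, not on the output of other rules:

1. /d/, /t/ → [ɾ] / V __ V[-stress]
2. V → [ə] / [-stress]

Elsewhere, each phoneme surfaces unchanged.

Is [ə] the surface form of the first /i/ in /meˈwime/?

/i/ — between /w/ and /m/; rule 2 does not apply here → [i].
The actual realization is [i], not [ə].

No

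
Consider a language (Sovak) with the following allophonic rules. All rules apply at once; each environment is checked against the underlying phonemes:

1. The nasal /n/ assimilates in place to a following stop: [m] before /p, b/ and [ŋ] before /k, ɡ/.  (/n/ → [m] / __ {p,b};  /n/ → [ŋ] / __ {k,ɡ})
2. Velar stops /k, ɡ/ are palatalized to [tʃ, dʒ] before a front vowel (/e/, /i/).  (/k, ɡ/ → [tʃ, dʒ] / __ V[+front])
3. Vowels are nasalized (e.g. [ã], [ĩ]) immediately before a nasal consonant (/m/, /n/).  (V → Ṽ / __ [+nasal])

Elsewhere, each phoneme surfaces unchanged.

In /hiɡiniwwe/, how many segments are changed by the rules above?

Segments that undergo a rule: /ɡ/ → [dʒ] (rule 2); /i/ → [ĩ] (rule 3).
All other segments surface unchanged.

2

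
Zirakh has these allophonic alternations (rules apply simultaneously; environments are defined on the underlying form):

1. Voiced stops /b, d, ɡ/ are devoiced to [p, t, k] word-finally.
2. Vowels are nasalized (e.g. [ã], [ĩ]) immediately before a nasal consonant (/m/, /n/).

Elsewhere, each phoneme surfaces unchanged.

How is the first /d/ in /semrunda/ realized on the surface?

[d]

/d/ (between /n/ and /a/): rule 1 targets it, but not word-finally → unchanged [d].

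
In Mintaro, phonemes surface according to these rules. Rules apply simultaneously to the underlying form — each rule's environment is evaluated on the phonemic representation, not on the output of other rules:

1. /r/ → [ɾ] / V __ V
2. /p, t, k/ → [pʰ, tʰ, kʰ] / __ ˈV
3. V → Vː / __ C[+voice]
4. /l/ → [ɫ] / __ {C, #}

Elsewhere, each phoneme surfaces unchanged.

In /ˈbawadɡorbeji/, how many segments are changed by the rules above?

4

Segments that undergo a rule: /a/ → [aː] (rule 3); /a/ → [aː] (rule 3); /o/ → [oː] (rule 3); /e/ → [eː] (rule 3).
All other segments surface unchanged.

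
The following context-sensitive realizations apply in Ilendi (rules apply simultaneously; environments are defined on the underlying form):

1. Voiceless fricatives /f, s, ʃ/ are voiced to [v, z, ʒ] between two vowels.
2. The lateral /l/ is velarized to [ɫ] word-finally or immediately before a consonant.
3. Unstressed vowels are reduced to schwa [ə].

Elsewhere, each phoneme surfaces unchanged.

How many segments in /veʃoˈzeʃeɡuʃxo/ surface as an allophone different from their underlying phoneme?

Segments that undergo a rule: /e/ → [ə] (rule 3); /ʃ/ → [ʒ] (rule 1); /o/ → [ə] (rule 3); /ʃ/ → [ʒ] (rule 1); /e/ → [ə] (rule 3); /u/ → [ə] (rule 3); /o/ → [ə] (rule 3).
All other segments surface unchanged.

7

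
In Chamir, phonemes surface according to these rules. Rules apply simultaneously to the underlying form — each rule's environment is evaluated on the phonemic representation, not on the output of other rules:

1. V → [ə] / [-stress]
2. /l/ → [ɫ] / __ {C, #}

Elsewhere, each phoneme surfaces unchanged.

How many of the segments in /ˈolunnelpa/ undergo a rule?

Segments that undergo a rule: /u/ → [ə] (rule 1); /e/ → [ə] (rule 1); /l/ → [ɫ] (rule 2); /a/ → [ə] (rule 1).
All other segments surface unchanged.

4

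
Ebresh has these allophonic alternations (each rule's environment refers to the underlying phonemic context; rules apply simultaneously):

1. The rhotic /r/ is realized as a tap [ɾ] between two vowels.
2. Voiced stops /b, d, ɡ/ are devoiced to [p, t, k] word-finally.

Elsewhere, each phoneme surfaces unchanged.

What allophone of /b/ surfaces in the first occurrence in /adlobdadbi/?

[b]

/b/ (between /o/ and /d/) fails the environment for rule 2, so it stays [b].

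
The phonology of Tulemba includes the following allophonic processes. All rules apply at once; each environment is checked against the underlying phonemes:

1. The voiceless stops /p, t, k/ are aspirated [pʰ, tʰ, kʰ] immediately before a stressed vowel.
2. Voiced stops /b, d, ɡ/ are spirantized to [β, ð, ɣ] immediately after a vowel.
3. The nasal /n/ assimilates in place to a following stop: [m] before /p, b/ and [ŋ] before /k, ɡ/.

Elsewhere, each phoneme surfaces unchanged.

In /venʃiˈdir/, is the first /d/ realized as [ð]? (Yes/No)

/d/ (between /i/ and /i/) occurs immediately after a vowel → [ð] by rule 2.
The actual realization is [ð], which matches [ð].

Yes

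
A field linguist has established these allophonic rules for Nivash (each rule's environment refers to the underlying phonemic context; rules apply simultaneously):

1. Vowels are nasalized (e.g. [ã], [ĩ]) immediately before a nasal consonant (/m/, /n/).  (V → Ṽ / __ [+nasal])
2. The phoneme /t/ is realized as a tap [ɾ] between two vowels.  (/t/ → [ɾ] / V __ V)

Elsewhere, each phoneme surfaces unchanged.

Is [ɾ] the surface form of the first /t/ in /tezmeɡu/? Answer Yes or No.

/t/ (word-initial) is in the target of rule 2 but the environment (between two vowels) is not met → [t].
The actual realization is [t], not [ɾ].

No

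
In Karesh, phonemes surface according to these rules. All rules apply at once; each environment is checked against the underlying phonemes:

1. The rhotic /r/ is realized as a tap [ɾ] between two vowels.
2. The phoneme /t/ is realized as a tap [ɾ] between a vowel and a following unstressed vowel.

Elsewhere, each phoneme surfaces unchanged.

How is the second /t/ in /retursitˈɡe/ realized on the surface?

/t/ (between /i/ and /ɡ/): rule 2 targets it, but not between a vowel and a following unstressed vowel → unchanged [t].

[t]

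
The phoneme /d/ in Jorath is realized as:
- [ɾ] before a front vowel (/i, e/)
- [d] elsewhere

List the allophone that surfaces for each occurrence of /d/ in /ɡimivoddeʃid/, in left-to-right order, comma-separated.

Occurrence 1 (position 7): no conditioning environment matches → elsewhere allophone [d].
Occurrence 2 (position 8): before a front vowel (/i, e/) → [ɾ].
Occurrence 3 (position 12): no conditioning environment matches → elsewhere allophone [d].

[d], [ɾ], [d]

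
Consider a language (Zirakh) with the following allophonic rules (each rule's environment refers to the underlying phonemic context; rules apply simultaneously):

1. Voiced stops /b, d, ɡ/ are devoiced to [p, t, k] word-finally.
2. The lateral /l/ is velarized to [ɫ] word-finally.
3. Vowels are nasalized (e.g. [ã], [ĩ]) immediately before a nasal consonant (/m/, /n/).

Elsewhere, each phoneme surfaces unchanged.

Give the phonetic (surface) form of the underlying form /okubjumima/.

/o/ (word-initial) is in the target of rule 3 but the environment (before a nasal consonant) is not met → [o].
/k/ stays [k].
/u/ — between /k/ and /b/; rule 3 does not apply here → [u].
/b/ (between /u/ and /j/): rule 1 targets it, but not word-finally → unchanged [b].
/j/ — not in any rule's target class → [j].
/u/ (between /j/ and /m/): before a nasal consonant, so rule 3 applies → [ũ].
/m/ — not in any rule's target class → [m].
/i/ (between /m/ and /m/) occurs before a nasal consonant → [ĩ] by rule 3.
/m/ (between /i/ and /a/) is unaffected → [m].
/a/ — word-final; rule 3 does not apply here → [a].

[okubjũmĩma]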